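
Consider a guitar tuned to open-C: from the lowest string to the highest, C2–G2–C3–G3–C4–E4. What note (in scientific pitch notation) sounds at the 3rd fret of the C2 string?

Each fret is one semitone, so C2 + 3 = D#2.
(Equivalently spelled Eb2.)

D#2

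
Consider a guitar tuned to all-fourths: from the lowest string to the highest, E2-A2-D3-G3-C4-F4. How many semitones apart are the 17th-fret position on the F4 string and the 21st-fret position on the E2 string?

F4 at fret 17 → A♯5 (MIDI 82); E2 at fret 21 → C♯4 (MIDI 61).
82 − 61 = 21, so the two pitches are 21 semitones apart, with A♯5 the higher.

21 semitones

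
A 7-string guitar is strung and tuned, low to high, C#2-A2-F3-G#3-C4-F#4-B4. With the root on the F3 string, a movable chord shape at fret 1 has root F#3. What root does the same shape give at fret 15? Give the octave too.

G#4

Moving from fret 1 to fret 15 shifts the root by 14 semitones.
F#3 up 14 semitones is G#4.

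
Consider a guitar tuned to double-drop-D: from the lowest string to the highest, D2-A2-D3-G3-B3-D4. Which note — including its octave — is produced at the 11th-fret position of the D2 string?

C#3

The open D2 string plus 11 semitones: D–D#–E–F–…–B–C–C#.
The walk passes from B into C once, so the octave number goes from 2 to 3.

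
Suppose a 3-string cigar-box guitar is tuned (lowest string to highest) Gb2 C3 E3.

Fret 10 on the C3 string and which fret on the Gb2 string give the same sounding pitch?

C3 at fret 10 is C3 + 10 semitones = Bb3.
The open Gb2 string is 6 semitones below the open C3, so the same pitch on the Gb2 string lies at fret 10 + 6 = 16.

16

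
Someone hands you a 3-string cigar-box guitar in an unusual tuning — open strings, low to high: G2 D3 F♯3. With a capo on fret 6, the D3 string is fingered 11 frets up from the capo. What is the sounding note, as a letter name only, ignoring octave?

G

The capo raises the open D3 by 6 semitones to G♯3; fretting 11 more gives D3 + 6 + 11 = D3 + 17 semitones, landing on G.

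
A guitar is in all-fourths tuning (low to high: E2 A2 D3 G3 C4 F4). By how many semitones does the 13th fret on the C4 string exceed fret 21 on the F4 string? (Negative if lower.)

-13 semitones

C4 at fret 13 → C♯5 (MIDI 73); F4 at fret 21 → D6 (MIDI 86).
73 − 86 = -13, so the two pitches are 13 semitones apart.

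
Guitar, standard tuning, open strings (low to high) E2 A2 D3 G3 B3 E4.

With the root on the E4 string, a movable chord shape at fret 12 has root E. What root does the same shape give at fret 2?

F♯

Moving from fret 12 to fret 2 shifts the root by -10 semitones.
E down 10 semitones is F♯.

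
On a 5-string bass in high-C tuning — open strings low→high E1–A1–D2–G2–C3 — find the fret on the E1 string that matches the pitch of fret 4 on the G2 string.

G2 at fret 4 is G2 + 4 semitones = B2.
The open E1 string is 15 semitones below the open G2, so the same pitch on the E1 string lies at fret 4 + 15 = 19.

19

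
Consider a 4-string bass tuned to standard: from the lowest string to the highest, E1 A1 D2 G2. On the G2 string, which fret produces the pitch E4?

21

E4 is 21 semitones above the open G2 (G–G#–A–A#–…–D–D#–E), so it sits at fret 21.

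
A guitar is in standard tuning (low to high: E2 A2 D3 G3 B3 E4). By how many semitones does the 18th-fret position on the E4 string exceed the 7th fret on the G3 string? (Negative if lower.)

E4 at fret 18 → A#5 (MIDI 82); G3 at fret 7 → D4 (MIDI 62).
82 − 62 = 20, so the two pitches are 20 semitones apart.

20 semitones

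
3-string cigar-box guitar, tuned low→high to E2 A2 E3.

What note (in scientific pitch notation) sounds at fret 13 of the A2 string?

A2 is MIDI 45. Adding 13 gives 58, which is Bb3.

Bb3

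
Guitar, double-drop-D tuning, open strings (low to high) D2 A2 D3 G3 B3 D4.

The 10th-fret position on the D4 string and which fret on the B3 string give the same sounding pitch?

13

D4 at fret 10 is D4 + 10 semitones = C5.
The open B3 string is 3 semitones below the open D4, so the same pitch on the B3 string lies at fret 10 + 3 = 13.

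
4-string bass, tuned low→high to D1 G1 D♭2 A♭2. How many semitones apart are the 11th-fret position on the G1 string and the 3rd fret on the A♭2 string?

G1 at fret 11 → G♭2 (MIDI 42); A♭2 at fret 3 → B2 (MIDI 47).
42 − 47 = -5, so the two pitches are 5 semitones apart, with B2 the higher.

5 semitones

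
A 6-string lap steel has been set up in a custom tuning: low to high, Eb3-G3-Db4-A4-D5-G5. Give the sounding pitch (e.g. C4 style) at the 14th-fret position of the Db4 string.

Eb5

Each fret is one semitone, so Db4 + 14 = Eb5.
(Equivalently spelled D#5.)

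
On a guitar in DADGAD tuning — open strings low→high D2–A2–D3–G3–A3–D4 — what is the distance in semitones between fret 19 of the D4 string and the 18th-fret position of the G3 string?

D4 at fret 19 → A5 (MIDI 81); G3 at fret 18 → C#5 (MIDI 73).
81 − 73 = 8, so the two pitches are 8 semitones apart, with A5 the higher.

8 semitones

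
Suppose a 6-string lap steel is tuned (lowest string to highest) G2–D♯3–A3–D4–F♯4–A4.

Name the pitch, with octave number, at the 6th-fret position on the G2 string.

C♯3

G2 is MIDI 43. Adding 6 gives 49, which is C♯3.
(Equivalently spelled D♭3.)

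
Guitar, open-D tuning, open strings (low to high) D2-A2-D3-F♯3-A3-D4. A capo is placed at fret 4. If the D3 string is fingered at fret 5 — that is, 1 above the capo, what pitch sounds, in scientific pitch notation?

The capo raises the open D3 by 4 semitones to F♯3; fretting 1 more gives D3 + 4 + 1 = D3 + 5 semitones = G3.

G3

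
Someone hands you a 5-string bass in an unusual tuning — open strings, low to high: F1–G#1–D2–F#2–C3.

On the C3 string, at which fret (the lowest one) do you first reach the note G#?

8

From C3, count semitones up the chromatic scale until reaching G#: C–C#–D–D#–E–F–F#–G–G# — 8 steps.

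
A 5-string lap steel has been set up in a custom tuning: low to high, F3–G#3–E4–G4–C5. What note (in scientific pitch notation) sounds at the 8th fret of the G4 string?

Each fret is one semitone, so G4 + 8 = D#5.
(Equivalently spelled Eb5.)

D#5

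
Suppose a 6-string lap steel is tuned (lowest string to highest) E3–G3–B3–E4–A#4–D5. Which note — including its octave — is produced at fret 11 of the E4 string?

D#5

Each fret is one semitone, so E4 + 11 = D#5.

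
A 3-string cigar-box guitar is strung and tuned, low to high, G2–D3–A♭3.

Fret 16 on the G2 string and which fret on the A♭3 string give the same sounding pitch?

G2 at fret 16 is G2 + 16 semitones = B3.
The open A♭3 string is 13 semitones above the open G2, so the same pitch on the A♭3 string lies at fret 16 − 13 = 3.

3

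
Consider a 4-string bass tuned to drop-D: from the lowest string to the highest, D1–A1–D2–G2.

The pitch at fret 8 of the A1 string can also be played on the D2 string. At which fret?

Fret 8 on A1 is MIDI 33 + 8 = 41 (F2). On the D2 string (open MIDI 38), that pitch is 41 − 38 = fret 3.

3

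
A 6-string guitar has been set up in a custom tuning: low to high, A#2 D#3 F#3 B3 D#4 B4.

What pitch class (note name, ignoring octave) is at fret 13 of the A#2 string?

A#2 is MIDI 46. Adding 13 gives 59; 59 mod 12 = 11, i.e. B.

B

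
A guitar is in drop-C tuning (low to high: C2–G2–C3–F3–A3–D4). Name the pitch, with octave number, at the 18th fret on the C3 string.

Each fret is one semitone, so C3 + 18 = F♯4.
(Equivalently spelled G♭4.)

F♯4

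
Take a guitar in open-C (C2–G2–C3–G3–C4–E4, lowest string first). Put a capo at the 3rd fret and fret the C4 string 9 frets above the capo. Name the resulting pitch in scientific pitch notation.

C5

The capo raises the open C4 by 3 semitones to D♯4; fretting 9 more gives C4 + 3 + 9 = C4 + 12 semitones = C5.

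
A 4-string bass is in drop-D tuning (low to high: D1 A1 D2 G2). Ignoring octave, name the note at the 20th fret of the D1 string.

A♯

Each fret is one semitone, so D1 + 20 = A♯.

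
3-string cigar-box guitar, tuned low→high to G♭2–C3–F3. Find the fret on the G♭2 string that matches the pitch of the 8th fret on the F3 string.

F3 at fret 8 is F3 + 8 semitones = D♭4.
The open G♭2 string is 11 semitones below the open F3, so the same pitch on the G♭2 string lies at fret 8 + 11 = 19.

19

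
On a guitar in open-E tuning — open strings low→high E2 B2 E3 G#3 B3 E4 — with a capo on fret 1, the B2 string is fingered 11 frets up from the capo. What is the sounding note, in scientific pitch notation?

B3

The capo raises the open B2 by 1 semitone to C3; fretting 11 more gives B2 + 1 + 11 = B2 + 12 semitones = B3.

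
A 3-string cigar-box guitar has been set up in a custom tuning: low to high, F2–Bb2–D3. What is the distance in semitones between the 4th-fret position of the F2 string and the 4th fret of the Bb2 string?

F2 at fret 4 → A2 (MIDI 45); Bb2 at fret 4 → D3 (MIDI 50).
45 − 50 = -5, so the two pitches are 5 semitones apart, with D3 the higher.

5 semitones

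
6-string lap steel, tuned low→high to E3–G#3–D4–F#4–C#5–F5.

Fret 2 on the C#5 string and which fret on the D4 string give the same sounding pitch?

13

Fret 2 on C#5 is MIDI 73 + 2 = 75 (D#5). On the D4 string (open MIDI 62), that pitch is 75 − 62 = fret 13.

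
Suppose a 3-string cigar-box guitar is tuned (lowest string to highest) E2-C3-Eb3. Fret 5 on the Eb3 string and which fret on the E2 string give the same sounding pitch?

16

Eb3 at fret 5 is Eb3 + 5 semitones = Ab3.
The open E2 string is 11 semitones below the open Eb3, so the same pitch on the E2 string lies at fret 5 + 11 = 16.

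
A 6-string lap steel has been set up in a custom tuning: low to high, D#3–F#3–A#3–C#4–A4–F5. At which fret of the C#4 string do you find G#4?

G#4 is 7 semitones above the open C#4 (C#–D–D#–E–F–F#–G–G#), so it sits at fret 7.

7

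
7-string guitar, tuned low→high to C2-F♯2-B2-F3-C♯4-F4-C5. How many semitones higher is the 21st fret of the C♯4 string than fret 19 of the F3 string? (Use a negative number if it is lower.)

10 semitones

C♯4 at fret 21 → A♯5 (MIDI 82); F3 at fret 19 → C5 (MIDI 72).
82 − 72 = 10, so the two pitches are 10 semitones apart.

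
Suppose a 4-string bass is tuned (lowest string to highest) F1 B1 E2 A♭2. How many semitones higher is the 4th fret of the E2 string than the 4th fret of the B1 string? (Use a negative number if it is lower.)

E2 at fret 4 → A♭2 (MIDI 44); B1 at fret 4 → E♭2 (MIDI 39).
44 − 39 = 5, so the two pitches are 5 semitones apart.

5 semitones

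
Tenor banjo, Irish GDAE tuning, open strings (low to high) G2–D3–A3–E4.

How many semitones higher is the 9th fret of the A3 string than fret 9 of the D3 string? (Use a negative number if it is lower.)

A3 at fret 9 → F#4 (MIDI 66); D3 at fret 9 → B3 (MIDI 59).
66 − 59 = 7, so the two pitches are 7 semitones apart.

7 semitones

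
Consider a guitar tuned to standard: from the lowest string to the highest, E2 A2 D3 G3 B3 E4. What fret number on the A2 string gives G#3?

G#3 is 11 semitones above the open A2 (A–A#–B–C–…–F#–G–G#), so it sits at fret 11.

11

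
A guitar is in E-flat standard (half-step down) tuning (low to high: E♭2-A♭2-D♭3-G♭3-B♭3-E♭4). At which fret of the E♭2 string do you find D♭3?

10

D♭3 is 10 semitones above the open E♭2 (Eb–E–F–Gb–…–B–C–Db), so it sits at fret 10.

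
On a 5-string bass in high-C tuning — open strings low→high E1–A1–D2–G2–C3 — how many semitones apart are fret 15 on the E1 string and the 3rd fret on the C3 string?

8 semitones

E1 at fret 15 → G2 (MIDI 43); C3 at fret 3 → D#3 (MIDI 51).
43 − 51 = -8, so the two pitches are 8 semitones apart, with D#3 the higher.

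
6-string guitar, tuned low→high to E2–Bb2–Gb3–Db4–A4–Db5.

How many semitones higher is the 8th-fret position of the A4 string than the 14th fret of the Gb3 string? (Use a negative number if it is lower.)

9 semitones

A4 at fret 8 → F5 (MIDI 77); Gb3 at fret 14 → Ab4 (MIDI 68).
77 − 68 = 9, so the two pitches are 9 semitones apart.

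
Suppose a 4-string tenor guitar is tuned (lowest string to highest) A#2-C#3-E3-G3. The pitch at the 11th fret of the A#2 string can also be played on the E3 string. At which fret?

Fret 11 on A#2 is MIDI 46 + 11 = 57 (A3). On the E3 string (open MIDI 52), that pitch is 57 − 52 = fret 5.

5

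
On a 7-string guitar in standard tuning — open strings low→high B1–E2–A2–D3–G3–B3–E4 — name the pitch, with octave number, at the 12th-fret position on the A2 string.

A3

The open A2 string plus 12 semitones: A–A#–B–C–…–G–G#–A.
The walk passes from B into C once, so the octave number goes from 2 to 3.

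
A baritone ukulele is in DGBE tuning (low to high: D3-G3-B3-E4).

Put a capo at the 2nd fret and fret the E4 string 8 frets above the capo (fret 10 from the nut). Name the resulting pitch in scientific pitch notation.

The capo raises the open E4 by 2 semitones to F#4; fretting 8 more gives E4 + 2 + 8 = E4 + 10 semitones = D5.

D5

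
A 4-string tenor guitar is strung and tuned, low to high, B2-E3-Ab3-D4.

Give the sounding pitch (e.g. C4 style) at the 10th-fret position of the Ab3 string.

The open Ab3 string plus 10 semitones: Ab–A–Bb–B–…–E–F–Gb.
The walk passes from B into C once, so the octave number goes from 3 to 4.
(Equivalently spelled F#4.)

Gb4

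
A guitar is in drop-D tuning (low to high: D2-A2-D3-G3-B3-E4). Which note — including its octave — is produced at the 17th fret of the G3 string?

C5

Each fret is one semitone, so G3 + 17 = C5.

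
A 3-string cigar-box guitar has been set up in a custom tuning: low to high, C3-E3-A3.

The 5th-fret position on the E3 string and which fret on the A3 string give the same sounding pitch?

0

E3 at fret 5 is E3 + 5 semitones = A3.
The open A3 string is 5 semitones above the open E3, so the same pitch on the A3 string lies at fret 5 − 5 = 0.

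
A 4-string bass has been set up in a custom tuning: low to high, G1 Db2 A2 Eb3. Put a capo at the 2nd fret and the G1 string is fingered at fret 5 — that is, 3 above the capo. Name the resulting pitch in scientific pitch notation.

The capo raises the open G1 by 2 semitones to A1; fretting 3 more gives G1 + 2 + 3 = G1 + 5 semitones = C2.

C2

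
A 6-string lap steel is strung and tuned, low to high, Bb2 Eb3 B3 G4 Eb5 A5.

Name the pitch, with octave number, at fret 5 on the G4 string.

G4 is MIDI 67. Adding 5 gives 72, which is C5.

C5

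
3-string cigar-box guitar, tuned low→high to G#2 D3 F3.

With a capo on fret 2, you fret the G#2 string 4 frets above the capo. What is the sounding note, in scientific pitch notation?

The capo raises the open G#2 by 2 semitones to A#2; fretting 4 more gives G#2 + 2 + 4 = G#2 + 6 semitones = D3.

D3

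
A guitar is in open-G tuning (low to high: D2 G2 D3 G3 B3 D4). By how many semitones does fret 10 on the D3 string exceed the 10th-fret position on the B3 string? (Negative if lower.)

D3 at fret 10 → C4 (MIDI 60); B3 at fret 10 → A4 (MIDI 69).
60 − 69 = -9, so the two pitches are 9 semitones apart.

-9 semitones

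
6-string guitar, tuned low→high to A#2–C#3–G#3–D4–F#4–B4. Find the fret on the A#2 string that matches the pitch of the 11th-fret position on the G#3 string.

21

G#3 at fret 11 is G#3 + 11 semitones = G4.
The open A#2 string is 10 semitones below the open G#3, so the same pitch on the A#2 string lies at fret 11 + 10 = 21.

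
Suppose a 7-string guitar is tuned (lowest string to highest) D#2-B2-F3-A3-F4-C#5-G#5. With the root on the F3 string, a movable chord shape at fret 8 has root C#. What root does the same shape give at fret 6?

Moving from fret 8 to fret 6 shifts the root by -2 semitones.
C# down 2 semitones is B.

B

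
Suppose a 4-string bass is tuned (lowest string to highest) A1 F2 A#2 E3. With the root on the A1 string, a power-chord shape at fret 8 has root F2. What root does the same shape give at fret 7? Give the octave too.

E2

Moving from fret 8 to fret 7 shifts the root by -1 semitone.
F2 down 1 semitone is E2.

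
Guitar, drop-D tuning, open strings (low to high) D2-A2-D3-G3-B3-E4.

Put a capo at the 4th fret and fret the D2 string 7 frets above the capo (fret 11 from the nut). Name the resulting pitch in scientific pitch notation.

The capo raises the open D2 by 4 semitones to F#2; fretting 7 more gives D2 + 4 + 7 = D2 + 11 semitones = C#3.
(Also written Db.)

C#3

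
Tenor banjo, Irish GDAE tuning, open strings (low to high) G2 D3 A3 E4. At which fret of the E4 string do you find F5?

13

F5 is 13 semitones above the open E4 (E–F–F#–G–…–D#–E–F), so it sits at fret 13.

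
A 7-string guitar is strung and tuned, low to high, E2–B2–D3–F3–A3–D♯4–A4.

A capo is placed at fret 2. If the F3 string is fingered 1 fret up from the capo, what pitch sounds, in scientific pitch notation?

G♯3

The capo raises the open F3 by 2 semitones to G3; fretting 1 more gives F3 + 2 + 1 = F3 + 3 semitones = G♯3.
(Also written A♭.)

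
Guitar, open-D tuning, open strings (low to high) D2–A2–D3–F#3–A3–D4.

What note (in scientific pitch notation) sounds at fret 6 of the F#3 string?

Each fret is one semitone, so F#3 + 6 = C4.

C4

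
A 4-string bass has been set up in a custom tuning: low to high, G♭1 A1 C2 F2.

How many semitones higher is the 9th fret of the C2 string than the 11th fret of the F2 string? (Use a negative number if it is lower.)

-7 semitones

C2 at fret 9 → A2 (MIDI 45); F2 at fret 11 → E3 (MIDI 52).
45 − 52 = -7, so the two pitches are 7 semitones apart.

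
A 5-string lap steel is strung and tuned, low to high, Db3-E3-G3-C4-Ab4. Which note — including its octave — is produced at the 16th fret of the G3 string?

B4

Each fret is one semitone, so G3 + 16 = B4.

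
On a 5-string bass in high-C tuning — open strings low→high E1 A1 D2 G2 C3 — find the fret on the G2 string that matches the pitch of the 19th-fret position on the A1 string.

A1 at fret 19 is A1 + 19 semitones = E3.
The open G2 string is 10 semitones above the open A1, so the same pitch on the G2 string lies at fret 19 − 10 = 9.

9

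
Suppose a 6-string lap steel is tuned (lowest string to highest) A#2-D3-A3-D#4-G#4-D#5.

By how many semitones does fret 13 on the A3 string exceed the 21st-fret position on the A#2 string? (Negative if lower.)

3 semitones

A3 at fret 13 → A#4 (MIDI 70); A#2 at fret 21 → G4 (MIDI 67).
70 − 67 = 3, so the two pitches are 3 semitones apart.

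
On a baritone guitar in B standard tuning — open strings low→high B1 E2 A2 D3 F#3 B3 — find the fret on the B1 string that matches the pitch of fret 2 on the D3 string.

D3 at fret 2 is D3 + 2 semitones = E3.
The open B1 string is 15 semitones below the open D3, so the same pitch on the B1 string lies at fret 2 + 15 = 17.

17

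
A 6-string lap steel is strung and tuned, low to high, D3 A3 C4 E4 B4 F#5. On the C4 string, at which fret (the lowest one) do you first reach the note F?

5

From C4, count semitones up the chromatic scale until reaching F: C–C#–D–D#–E–F — 5 steps.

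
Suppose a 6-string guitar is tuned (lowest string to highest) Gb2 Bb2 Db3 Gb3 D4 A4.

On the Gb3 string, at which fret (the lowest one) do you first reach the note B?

From Gb3, count semitones up the chromatic scale until reaching B: Gb–G–Ab–A–Bb–B — 5 steps.

5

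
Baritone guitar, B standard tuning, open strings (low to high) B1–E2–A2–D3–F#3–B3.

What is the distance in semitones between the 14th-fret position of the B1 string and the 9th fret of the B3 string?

B1 at fret 14 → C#3 (MIDI 49); B3 at fret 9 → G#4 (MIDI 68).
49 − 68 = -19, so the two pitches are 19 semitones apart, with G#4 the higher.

19 semitones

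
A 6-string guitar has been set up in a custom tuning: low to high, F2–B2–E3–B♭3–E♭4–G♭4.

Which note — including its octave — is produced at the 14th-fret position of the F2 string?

The open F2 string plus 14 semitones: F–Gb–G–Ab–…–F–Gb–G.
The walk passes from B into C once, so the octave number goes from 2 to 3.

G3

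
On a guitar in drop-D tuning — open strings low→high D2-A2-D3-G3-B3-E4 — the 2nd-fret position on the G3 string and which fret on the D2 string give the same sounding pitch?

Fret 2 on G3 is MIDI 55 + 2 = 57 (A3). On the D2 string (open MIDI 38), that pitch is 57 − 38 = fret 19.

19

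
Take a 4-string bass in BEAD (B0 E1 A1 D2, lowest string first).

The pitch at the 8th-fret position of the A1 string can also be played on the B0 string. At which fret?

18

A1 at fret 8 is A1 + 8 semitones = F2.
The open B0 string is 10 semitones below the open A1, so the same pitch on the B0 string lies at fret 8 + 10 = 18.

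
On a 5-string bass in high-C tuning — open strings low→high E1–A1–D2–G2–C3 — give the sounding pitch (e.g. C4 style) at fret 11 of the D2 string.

D2 is MIDI 38. Adding 11 gives 49, which is C♯3.

C♯3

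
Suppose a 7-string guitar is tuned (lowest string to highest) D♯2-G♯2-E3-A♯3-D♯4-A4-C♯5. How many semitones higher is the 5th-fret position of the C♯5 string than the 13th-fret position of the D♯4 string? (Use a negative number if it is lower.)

2 semitones

C♯5 at fret 5 → F♯5 (MIDI 78); D♯4 at fret 13 → E5 (MIDI 76).
78 − 76 = 2, so the two pitches are 2 semitones apart.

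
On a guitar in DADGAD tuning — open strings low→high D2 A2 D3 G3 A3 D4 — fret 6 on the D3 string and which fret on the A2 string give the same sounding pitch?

D3 at fret 6 is D3 + 6 semitones = G#3.
The open A2 string is 5 semitones below the open D3, so the same pitch on the A2 string lies at fret 6 + 5 = 11.

11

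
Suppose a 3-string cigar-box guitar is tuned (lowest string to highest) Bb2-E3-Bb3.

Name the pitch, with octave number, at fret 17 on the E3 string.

The open E3 string plus 17 semitones: E–F–Gb–G–…–G–Ab–A.
The walk passes from B into C once, so the octave number goes from 3 to 4.

A4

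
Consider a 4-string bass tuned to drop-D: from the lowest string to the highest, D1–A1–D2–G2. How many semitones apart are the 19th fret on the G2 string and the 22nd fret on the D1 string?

G2 at fret 19 → D4 (MIDI 62); D1 at fret 22 → C3 (MIDI 48).
62 − 48 = 14, so the two pitches are 14 semitones apart, with D4 the higher.

14 semitones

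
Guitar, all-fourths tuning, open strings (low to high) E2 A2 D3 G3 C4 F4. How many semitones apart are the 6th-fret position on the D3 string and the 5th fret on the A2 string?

D3 at fret 6 → G#3 (MIDI 56); A2 at fret 5 → D3 (MIDI 50).
56 − 50 = 6, so the two pitches are 6 semitones apart, with G#3 the higher.

6 semitones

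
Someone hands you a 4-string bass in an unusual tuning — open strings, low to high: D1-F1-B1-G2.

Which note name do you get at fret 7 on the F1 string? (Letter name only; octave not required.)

F1 is MIDI 29. Adding 7 gives 36; 36 mod 12 = 0, i.e. C.

C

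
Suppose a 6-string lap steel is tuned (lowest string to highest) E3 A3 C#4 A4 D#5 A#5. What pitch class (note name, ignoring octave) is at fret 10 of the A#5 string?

Each fret is one semitone, so A#5 + 10 = G#.
(Equivalently spelled Ab.)

G#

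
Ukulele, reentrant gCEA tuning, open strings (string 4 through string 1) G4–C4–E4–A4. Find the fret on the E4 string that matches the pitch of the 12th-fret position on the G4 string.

15

G4 at fret 12 is G4 + 12 semitones = G5.
The open E4 string is 3 semitones below the open G4, so the same pitch on the E4 string lies at fret 12 + 3 = 15.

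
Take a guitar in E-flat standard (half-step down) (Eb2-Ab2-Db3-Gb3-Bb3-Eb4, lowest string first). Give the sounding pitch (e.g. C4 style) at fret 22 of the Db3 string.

B4

Each fret is one semitone, so Db3 + 22 = B4.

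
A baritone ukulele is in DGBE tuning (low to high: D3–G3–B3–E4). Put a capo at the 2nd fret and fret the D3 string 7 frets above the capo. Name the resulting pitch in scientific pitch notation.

B3

The capo raises the open D3 by 2 semitones to E3; fretting 7 more gives D3 + 2 + 7 = D3 + 9 semitones = B3.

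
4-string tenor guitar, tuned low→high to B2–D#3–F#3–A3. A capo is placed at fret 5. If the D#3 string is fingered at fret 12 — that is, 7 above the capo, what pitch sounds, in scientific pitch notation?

D#4

The capo raises the open D#3 by 5 semitones to G#3; fretting 7 more gives D#3 + 5 + 7 = D#3 + 12 semitones = D#4.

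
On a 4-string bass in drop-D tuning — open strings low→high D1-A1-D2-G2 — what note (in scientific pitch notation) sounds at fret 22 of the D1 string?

C3

Each fret is one semitone, so D1 + 22 = C3.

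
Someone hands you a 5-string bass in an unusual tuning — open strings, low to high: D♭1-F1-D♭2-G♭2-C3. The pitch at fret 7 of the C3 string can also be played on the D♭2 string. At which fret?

C3 at fret 7 is C3 + 7 semitones = G3.
The open D♭2 string is 11 semitones below the open C3, so the same pitch on the D♭2 string lies at fret 7 + 11 = 18.

18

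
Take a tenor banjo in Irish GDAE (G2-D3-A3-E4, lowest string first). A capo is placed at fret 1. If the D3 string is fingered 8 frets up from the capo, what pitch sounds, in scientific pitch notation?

The capo raises the open D3 by 1 semitone to D♯3; fretting 8 more gives D3 + 1 + 8 = D3 + 9 semitones = B3.

B3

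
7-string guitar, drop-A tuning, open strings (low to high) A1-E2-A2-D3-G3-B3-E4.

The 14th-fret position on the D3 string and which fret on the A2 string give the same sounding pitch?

D3 at fret 14 is D3 + 14 semitones = E4.
The open A2 string is 5 semitones below the open D3, so the same pitch on the A2 string lies at fret 14 + 5 = 19.

19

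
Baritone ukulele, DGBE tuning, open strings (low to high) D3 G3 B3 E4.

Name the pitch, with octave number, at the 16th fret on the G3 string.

B4

Each fret is one semitone, so G3 + 16 = B4.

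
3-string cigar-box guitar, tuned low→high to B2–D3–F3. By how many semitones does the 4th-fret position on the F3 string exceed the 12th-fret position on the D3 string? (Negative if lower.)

F3 at fret 4 → A3 (MIDI 57); D3 at fret 12 → D4 (MIDI 62).
57 − 62 = -5, so the two pitches are 5 semitones apart.

-5 semitones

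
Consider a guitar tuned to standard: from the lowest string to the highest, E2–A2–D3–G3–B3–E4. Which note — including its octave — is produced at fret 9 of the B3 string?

G♯4

Each fret is one semitone, so B3 + 9 = G♯4.
(Equivalently spelled A♭4.)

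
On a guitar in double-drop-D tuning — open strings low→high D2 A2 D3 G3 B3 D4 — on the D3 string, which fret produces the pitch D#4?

13

D#4 is 13 semitones above the open D3 (D–D#–E–F–…–C#–D–D#), so it sits at fret 13.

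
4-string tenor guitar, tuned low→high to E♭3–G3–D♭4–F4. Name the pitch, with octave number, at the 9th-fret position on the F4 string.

Each fret is one semitone, so F4 + 9 = D5.

D5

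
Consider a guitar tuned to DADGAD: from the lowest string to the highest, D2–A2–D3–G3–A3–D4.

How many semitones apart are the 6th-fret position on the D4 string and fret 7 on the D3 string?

11 semitones

D4 at fret 6 → G#4 (MIDI 68); D3 at fret 7 → A3 (MIDI 57).
68 − 57 = 11, so the two pitches are 11 semitones apart, with G#4 the higher.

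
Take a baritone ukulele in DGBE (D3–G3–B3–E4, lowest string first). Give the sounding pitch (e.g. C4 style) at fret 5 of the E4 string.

A4

E4 is MIDI 64. Adding 5 gives 69, which is A4.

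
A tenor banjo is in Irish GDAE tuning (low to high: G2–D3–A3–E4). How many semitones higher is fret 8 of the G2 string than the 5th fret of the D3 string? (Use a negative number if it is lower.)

G2 at fret 8 → D♯3 (MIDI 51); D3 at fret 5 → G3 (MIDI 55).
51 − 55 = -4, so the two pitches are 4 semitones apart.

-4 semitones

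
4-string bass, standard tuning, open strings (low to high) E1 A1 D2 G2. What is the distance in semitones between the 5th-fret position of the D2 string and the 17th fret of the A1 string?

7 semitones

D2 at fret 5 → G2 (MIDI 43); A1 at fret 17 → D3 (MIDI 50).
43 − 50 = -7, so the two pitches are 7 semitones apart, with D3 the higher.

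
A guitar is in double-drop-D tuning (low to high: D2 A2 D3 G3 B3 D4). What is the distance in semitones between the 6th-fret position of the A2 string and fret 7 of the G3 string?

11 semitones

A2 at fret 6 → D#3 (MIDI 51); G3 at fret 7 → D4 (MIDI 62).
51 − 62 = -11, so the two pitches are 11 semitones apart, with D4 the higher.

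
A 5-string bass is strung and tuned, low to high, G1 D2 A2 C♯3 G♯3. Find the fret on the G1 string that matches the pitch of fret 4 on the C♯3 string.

Fret 4 on C♯3 is MIDI 49 + 4 = 53 (F3). On the G1 string (open MIDI 31), that pitch is 53 − 31 = fret 22.

22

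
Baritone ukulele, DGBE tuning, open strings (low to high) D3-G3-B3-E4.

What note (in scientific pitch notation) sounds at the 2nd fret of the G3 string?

A3

The open G3 string plus 2 semitones: G–G#–A.
No B→C boundary is crossed, so the octave stays at 3.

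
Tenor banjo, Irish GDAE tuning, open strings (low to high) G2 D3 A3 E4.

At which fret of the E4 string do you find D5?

10

D5 is 10 semitones above the open E4 (E–F–F#–G–…–C–C#–D), so it sits at fret 10.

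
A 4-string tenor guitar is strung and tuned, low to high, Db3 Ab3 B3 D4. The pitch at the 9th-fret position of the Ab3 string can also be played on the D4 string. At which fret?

Ab3 at fret 9 is Ab3 + 9 semitones = F4.
The open D4 string is 6 semitones above the open Ab3, so the same pitch on the D4 string lies at fret 9 − 6 = 3.

3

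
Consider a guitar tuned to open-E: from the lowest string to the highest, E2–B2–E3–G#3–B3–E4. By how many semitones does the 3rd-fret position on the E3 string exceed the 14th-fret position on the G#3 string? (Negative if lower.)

E3 at fret 3 → G3 (MIDI 55); G#3 at fret 14 → A#4 (MIDI 70).
55 − 70 = -15, so the two pitches are 15 semitones apart.

-15 semitones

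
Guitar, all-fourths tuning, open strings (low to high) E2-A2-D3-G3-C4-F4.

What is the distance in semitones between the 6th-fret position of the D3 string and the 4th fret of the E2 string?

D3 at fret 6 → G♯3 (MIDI 56); E2 at fret 4 → G♯2 (MIDI 44).
56 − 44 = 12, so the two pitches are 12 semitones apart, with G♯3 the higher.

12 semitones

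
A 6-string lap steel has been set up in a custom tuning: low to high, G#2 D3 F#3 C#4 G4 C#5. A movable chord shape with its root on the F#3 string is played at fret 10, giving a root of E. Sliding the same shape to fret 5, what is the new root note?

Moving from fret 10 to fret 5 shifts the root by -5 semitones.
E down 5 semitones is B.

B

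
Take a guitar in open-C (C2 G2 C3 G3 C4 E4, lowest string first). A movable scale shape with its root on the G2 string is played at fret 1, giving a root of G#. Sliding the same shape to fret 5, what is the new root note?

Moving from fret 1 to fret 5 shifts the root by 4 semitones.
G# up 4 semitones is C.

C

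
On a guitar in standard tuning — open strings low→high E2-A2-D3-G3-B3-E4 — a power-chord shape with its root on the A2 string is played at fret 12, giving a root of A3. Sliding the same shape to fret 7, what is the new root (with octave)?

Moving from fret 12 to fret 7 shifts the root by -5 semitones.
A3 down 5 semitones is E3.

E3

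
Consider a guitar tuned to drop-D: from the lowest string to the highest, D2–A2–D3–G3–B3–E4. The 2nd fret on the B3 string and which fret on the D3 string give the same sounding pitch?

Fret 2 on B3 is MIDI 59 + 2 = 61 (C#4). On the D3 string (open MIDI 50), that pitch is 61 − 50 = fret 11.

11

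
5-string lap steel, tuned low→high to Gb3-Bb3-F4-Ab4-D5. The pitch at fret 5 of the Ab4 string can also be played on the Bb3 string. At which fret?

15

Fret 5 on Ab4 is MIDI 68 + 5 = 73 (Db5). On the Bb3 string (open MIDI 58), that pitch is 73 − 58 = fret 15.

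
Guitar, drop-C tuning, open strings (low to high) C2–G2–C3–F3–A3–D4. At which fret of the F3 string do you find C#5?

20

C#5 is 20 semitones above the open F3 (F–F#–G–G#–…–B–C–C#), so it sits at fret 20.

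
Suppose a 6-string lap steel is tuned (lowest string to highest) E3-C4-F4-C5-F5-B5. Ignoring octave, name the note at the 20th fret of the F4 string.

Each fret is one semitone, so F4 + 20 = C#.
(Equivalently spelled Db.)

C#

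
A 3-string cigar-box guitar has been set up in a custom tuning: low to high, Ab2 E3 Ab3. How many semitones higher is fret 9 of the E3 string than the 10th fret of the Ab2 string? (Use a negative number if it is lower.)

E3 at fret 9 → Db4 (MIDI 61); Ab2 at fret 10 → Gb3 (MIDI 54).
61 − 54 = 7, so the two pitches are 7 semitones apart.

7 semitones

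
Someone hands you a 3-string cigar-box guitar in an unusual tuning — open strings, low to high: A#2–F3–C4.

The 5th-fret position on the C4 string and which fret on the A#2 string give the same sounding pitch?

19

Fret 5 on C4 is MIDI 60 + 5 = 65 (F4). On the A#2 string (open MIDI 46), that pitch is 65 − 46 = fret 19.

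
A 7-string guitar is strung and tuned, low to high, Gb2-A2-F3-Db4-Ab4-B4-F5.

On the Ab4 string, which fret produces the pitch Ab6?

Ab6 is 24 semitones above the open Ab4 (Ab–A–Bb–B–…–Gb–G–Ab), so it sits at fret 24.

24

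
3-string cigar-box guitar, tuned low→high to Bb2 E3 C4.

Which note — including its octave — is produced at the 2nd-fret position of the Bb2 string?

Each fret is one semitone, so Bb2 + 2 = C3.

C3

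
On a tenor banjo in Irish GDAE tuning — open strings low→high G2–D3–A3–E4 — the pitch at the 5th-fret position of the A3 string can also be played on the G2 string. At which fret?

Fret 5 on A3 is MIDI 57 + 5 = 62 (D4). On the G2 string (open MIDI 43), that pitch is 62 − 43 = fret 19.

19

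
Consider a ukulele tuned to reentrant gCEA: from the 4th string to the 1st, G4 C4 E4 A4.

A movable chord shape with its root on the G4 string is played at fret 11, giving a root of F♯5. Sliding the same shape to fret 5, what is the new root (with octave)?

C5

Moving from fret 11 to fret 5 shifts the root by -6 semitones.
F♯5 down 6 semitones is C5.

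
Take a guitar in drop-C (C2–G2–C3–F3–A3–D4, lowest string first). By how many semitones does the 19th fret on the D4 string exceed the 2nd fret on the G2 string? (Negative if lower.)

D4 at fret 19 → A5 (MIDI 81); G2 at fret 2 → A2 (MIDI 45).
81 − 45 = 36, so the two pitches are 36 semitones apart.

36 semitones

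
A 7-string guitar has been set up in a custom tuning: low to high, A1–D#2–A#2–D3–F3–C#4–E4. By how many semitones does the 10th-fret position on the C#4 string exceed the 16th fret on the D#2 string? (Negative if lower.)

16 semitones

C#4 at fret 10 → B4 (MIDI 71); D#2 at fret 16 → G3 (MIDI 55).
71 − 55 = 16, so the two pitches are 16 semitones apart.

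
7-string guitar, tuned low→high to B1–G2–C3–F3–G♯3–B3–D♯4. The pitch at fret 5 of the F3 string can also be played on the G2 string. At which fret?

Fret 5 on F3 is MIDI 53 + 5 = 58 (A♯3). On the G2 string (open MIDI 43), that pitch is 58 − 43 = fret 15.

15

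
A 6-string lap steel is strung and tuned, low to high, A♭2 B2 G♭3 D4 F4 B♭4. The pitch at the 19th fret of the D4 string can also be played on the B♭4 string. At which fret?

11

D4 at fret 19 is D4 + 19 semitones = A5.
The open B♭4 string is 8 semitones above the open D4, so the same pitch on the B♭4 string lies at fret 19 − 8 = 11.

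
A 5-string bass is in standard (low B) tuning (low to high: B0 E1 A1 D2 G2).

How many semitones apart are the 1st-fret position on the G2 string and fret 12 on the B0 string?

9 semitones

G2 at fret 1 → G#2 (MIDI 44); B0 at fret 12 → B1 (MIDI 35).
44 − 35 = 9, so the two pitches are 9 semitones apart, with G#2 the higher.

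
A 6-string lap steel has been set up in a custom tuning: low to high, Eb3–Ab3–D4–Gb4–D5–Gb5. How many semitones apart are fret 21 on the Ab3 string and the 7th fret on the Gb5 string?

8 semitones

Ab3 at fret 21 → F5 (MIDI 77); Gb5 at fret 7 → Db6 (MIDI 85).
77 − 85 = -8, so the two pitches are 8 semitones apart, with Db6 the higher.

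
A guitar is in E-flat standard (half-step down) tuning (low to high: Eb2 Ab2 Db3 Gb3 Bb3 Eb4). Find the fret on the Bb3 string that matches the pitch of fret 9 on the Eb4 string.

14

Fret 9 on Eb4 is MIDI 63 + 9 = 72 (C5). On the Bb3 string (open MIDI 58), that pitch is 72 − 58 = fret 14.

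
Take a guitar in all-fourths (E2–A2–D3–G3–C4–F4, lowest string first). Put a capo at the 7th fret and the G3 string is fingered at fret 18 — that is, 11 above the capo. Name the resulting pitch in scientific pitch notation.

The capo raises the open G3 by 7 semitones to D4; fretting 11 more gives G3 + 7 + 11 = G3 + 18 semitones = C#5.
(Also written Db.)

C#5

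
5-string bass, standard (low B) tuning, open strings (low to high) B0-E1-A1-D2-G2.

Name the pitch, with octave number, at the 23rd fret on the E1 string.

E1 is MIDI 28. Adding 23 gives 51, which is D#3.
(Equivalently spelled Eb3.)

D#3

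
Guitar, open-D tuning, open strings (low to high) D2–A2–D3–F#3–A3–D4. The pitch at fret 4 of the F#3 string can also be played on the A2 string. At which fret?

13

Fret 4 on F#3 is MIDI 54 + 4 = 58 (A#3). On the A2 string (open MIDI 45), that pitch is 58 − 45 = fret 13.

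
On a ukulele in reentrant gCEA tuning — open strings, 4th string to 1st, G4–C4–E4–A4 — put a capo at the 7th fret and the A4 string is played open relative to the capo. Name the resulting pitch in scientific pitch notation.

The capo raises the open A4 by 7 semitones to E5; fretting 0 more gives A4 + 7 + 0 = A4 + 7 semitones = E5.

E5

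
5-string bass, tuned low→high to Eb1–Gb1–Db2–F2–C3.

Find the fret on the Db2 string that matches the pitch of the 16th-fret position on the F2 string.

20

Fret 16 on F2 is MIDI 41 + 16 = 57 (A3). On the Db2 string (open MIDI 37), that pitch is 57 − 37 = fret 20.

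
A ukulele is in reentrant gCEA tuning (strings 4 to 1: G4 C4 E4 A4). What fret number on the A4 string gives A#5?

A#5 is 13 semitones above the open A4 (A–A#–B–C–…–G#–A–A#), so it sits at fret 13.

13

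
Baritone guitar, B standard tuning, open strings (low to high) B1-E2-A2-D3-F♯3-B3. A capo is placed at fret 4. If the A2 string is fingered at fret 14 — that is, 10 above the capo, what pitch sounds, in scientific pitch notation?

The capo raises the open A2 by 4 semitones to C♯3; fretting 10 more gives A2 + 4 + 10 = A2 + 14 semitones = B3.

B3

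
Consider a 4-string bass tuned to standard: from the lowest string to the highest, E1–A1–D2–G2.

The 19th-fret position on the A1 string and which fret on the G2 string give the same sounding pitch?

9

A1 at fret 19 is A1 + 19 semitones = E3.
The open G2 string is 10 semitones above the open A1, so the same pitch on the G2 string lies at fret 19 − 10 = 9.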